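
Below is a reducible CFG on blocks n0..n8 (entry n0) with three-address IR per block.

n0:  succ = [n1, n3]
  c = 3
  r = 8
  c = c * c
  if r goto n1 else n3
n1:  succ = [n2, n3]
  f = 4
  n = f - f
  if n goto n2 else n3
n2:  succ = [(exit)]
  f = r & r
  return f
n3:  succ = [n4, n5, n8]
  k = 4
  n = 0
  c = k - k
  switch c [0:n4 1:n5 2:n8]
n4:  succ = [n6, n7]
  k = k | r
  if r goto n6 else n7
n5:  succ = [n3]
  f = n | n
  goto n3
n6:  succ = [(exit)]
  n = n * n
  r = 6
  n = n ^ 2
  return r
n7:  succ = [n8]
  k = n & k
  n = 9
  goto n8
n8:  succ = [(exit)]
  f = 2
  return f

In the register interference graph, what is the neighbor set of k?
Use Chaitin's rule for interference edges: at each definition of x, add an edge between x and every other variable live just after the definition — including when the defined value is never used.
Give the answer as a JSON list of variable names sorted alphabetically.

def/use:
  n0 def {c,r} use ∅
  n1 def {f,n} use ∅
  n2 def {f} use {r}
  n3 def {c,k,n} use ∅
  n4 def {k} use {k,r}
  n5 def {f} use {n}
  n6 def {n,r} use {n}
  n7 def {k,n} use {k,n}
  n8 def {f} use ∅

Backward fixpoint:
  n0: in=∅ out={r}
  n1: in={r} out={r}
  n2: in={r} out=∅
  n3: in={r} out={k,n,r}
  n4: in={k,n,r} out={k,n}
  n5: in={n,r} out={r}
  n6: in={n} out=∅
  n7: in={k,n} out=∅
  n8: in=∅ out=∅

Interference:
  c — {k,n,r}
  f — {r}
  k — {c,n,r}
  n — {c,k,r}
  r — {c,f,k,n}

N(k) = ["c", "n", "r"]

Answer: ["c", "n", "r"]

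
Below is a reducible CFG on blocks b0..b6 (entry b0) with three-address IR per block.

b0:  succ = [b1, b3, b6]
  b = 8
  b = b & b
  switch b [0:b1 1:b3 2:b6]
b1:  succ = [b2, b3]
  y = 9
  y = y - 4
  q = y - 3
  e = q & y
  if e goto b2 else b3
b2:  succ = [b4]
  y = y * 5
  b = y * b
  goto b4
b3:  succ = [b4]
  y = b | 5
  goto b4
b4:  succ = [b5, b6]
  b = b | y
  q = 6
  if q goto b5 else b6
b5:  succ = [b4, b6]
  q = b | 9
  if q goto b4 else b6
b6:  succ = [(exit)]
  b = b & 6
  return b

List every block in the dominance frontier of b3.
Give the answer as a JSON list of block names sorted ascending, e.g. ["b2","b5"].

Answer: ["b4"]

Working:
idom tree: b1←b0 b2←b1 b3←b0 b4←b0 b5←b4 b6←b0
Dom at joins:
  b3: preds {b0,b1}: {b0} ∩ {b0,b1} = {b0}; idom=b0
  b4: preds {b2,b3,b5}: {b0,b1,b2} ∩ {b0,b3} ∩ {b0,b4,b5} = {b0}; idom=b0
  b6: preds {b0,b4,b5}: {b0} ∩ {b0,b4} ∩ {b0,b4,b5} = {b0}; idom=b0

DF walk-up:
  join b3 pred b0: · stop@b0
  join b3 pred b1: b1 stop@b0
  join b4 pred b2: b2→b1 stop@b0
  join b4 pred b3: b3 stop@b0
  join b4 pred b5: b5→b4 stop@b0
  join b6 pred b0: · stop@b0
  join b6 pred b4: b4 stop@b0
  join b6 pred b5: b5→b4 stop@b0
  b0 → ∅
  b1 → {b3,b4}
  b2 → {b4}
  b3 → {b4}
  b4 → {b4,b6}
  b5 → {b4,b6}
  b6 → ∅

DF(b3) = ["b4"]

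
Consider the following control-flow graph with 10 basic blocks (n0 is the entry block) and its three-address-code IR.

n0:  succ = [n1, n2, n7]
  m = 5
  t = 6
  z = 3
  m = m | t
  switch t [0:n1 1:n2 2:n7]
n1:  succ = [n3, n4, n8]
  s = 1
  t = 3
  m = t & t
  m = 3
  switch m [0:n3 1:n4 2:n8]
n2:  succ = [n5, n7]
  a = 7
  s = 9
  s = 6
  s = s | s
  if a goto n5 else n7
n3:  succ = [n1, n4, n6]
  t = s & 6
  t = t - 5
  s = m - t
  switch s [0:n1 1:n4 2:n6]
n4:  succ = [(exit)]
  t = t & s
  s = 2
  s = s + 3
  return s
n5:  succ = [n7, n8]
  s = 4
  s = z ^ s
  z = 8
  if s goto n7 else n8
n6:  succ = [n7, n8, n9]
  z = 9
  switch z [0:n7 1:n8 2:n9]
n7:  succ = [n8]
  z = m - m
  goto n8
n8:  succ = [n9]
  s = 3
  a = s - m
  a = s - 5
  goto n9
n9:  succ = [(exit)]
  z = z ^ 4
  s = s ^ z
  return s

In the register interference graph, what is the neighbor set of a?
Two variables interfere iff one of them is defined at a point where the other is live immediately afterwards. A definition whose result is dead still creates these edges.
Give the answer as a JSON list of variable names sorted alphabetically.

Answer: ["m", "s", "z"]

Analysis:
Block summaries:
  n0: {m,t,z} / ∅
  n1: {m,s,t} / ∅
  n2: {a,s} / ∅
  n3: {s,t} / {m,s}
  n4: {s,t} / {s,t}
  n5: {s,z} / {z}
  n6: {z} / ∅
  n7: {z} / {m}
  n8: {a,s} / {m}
  n9: {s,z} / {s,z}

Liveness:
  live n0: ∅→{m,z}
  live n1: {z}→{m,s,t,z}
  live n2: {m,z}→{m,z}
  live n3: {m,s,z}→{m,s,t,z}
  live n4: {s,t}→∅
  live n5: {m,z}→{m,z}
  live n6: {m,s}→{m,s,z}
  live n7: {m}→{m,z}
  live n8: {m,z}→{s,z}
  live n9: {s,z}→∅

Interfere edges:
  a↔{m,s,z}
  m↔{a,s,t,z}
  s↔{a,m,t,z}
  t↔{m,s,z}
  z↔{a,m,s,t}

N(a) = ["m", "s", "z"]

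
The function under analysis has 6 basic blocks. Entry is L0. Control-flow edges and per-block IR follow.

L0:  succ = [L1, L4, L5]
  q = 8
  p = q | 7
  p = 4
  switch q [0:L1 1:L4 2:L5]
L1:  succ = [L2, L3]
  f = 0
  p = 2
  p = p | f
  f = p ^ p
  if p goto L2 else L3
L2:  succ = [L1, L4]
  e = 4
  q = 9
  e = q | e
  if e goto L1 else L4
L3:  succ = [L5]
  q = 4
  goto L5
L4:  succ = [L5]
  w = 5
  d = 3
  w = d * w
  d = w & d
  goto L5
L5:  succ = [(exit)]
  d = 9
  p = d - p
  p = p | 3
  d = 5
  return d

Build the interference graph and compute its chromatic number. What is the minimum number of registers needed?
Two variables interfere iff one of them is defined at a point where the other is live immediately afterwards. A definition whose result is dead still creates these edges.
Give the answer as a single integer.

def/use:
  L0 def {p,q} use ∅
  L1 def {f,p} use ∅
  L2 def {e,q} use ∅
  L3 def {q} use ∅
  L4 def {d,w} use ∅
  L5 def {d,p} use {p}

Backward fixpoint:
  L0 li=∅ lo={p}
  L1 li=∅ lo={p}
  L2 li={p} lo={p}
  L3 li={p} lo={p}
  L4 li={p} lo={p}
  L5 li={p} lo=∅

Interfere edges:
  d: {p,w}
  e: {p,q}
  f: {p}
  p: {d,e,f,q,w}
  q: {e,p}
  w: {d,p}

Chromatic number:
  lower bound: {d,p,w} mutually conflict ⇒ χ ≥ 3
  assign d→R1 e→R1 f→R1 p→R0 q→R2 w→R2 — no edge inside a register ⇒ χ ≤ 3
  χ = 3

Answer: 3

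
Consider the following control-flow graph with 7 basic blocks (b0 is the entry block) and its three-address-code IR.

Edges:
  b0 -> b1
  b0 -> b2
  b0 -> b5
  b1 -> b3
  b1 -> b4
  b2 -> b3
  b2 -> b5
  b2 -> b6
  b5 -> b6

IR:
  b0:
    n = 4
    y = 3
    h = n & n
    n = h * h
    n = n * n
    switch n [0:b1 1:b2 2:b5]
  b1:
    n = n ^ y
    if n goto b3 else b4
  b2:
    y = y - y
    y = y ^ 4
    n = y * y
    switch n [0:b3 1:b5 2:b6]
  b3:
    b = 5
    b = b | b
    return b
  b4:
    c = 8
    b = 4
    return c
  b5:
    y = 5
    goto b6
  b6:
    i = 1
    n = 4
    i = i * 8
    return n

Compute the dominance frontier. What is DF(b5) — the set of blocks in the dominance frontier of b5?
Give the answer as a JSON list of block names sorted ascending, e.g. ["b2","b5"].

idom tree: b1←b0 b2←b0 b3←b0 b4←b1 b5←b0 b6←b0
Dom∩ at merges:
  b3: preds {b1,b2}: {b0,b1} ∩ {b0,b2} = {b0}; idom=b0
  b5: preds {b0,b2}: {b0} ∩ {b0,b2} = {b0}; idom=b0
  b6: preds {b2,b5}: {b0,b2} ∩ {b0,b5} = {b0}; idom=b0

Frontier:
  b3←b1: walk b1 to b0
  b3←b2: walk b2 to b0
  b5←b0: walk · to b0
  b5←b2: walk b2 to b0
  b6←b2: walk b2 to b0
  b6←b5: walk b5 to b0
  b0: DF=∅
  b1: DF={b3}
  b2: DF={b3,b5,b6}
  b3: DF=∅
  b4: DF=∅
  b5: DF={b6}
  b6: DF=∅

DF(b5) = ["b6"]

Answer: ["b6"]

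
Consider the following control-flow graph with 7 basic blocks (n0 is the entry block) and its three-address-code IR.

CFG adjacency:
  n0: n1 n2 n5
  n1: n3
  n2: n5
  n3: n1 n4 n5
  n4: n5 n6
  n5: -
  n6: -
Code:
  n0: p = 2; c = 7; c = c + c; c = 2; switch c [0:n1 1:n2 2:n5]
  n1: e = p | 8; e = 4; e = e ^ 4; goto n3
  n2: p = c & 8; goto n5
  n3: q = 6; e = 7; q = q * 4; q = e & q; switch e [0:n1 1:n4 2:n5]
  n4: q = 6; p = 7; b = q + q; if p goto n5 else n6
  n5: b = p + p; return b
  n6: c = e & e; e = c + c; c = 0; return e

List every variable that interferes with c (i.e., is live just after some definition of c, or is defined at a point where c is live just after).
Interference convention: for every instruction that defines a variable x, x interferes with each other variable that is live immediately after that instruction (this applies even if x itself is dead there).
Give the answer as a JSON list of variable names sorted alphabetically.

Answer: ["e", "p"]

Working:
Block summaries:
  n0 def {c,p} use ∅
  n1 def {e} use {p}
  n2 def {p} use {c}
  n3 def {e,q} use ∅
  n4 def {b,p,q} use ∅
  n5 def {b} use {p}
  n6 def {c,e} use {e}

Liveness:
  n0 li=∅ lo={c,p}
  n1 li={p} lo={p}
  n2 li={c} lo={p}
  n3 li={p} lo={e,p}
  n4 li={e} lo={e,p}
  n5 li={p} lo=∅
  n6 li={e} lo=∅

Interference:
  b↔{e,p}
  c↔{e,p}
  e↔{b,c,p,q}
  p↔{b,c,e,q}
  q↔{e,p}

N(c) = ["e", "p"]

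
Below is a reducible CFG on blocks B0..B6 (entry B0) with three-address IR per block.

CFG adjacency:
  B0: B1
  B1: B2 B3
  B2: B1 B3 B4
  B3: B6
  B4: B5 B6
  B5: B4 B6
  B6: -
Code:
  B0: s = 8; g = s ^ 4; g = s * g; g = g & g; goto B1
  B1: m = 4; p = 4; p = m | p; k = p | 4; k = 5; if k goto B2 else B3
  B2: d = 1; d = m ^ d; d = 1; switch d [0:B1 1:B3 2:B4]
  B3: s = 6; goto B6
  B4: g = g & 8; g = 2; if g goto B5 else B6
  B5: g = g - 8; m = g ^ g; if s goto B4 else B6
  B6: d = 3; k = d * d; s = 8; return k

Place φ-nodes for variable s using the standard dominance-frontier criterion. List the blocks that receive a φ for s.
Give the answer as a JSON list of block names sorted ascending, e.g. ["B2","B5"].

Answer: ["B6"]

Derivation:
idom tree: B1←B0 B2←B1 B3←B1 B4←B2 B5←B4 B6←B1
Join-block Dom:
  B1: preds {B0,B2}: {B0} ∩ {B0,B1,B2} = {B0}; idom=B0
  B3: preds {B1,B2}: {B0,B1} ∩ {B0,B1,B2} = {B0,B1}; idom=B1
  B4: preds {B2,B5}: {B0,B1,B2} ∩ {B0,B1,B2,B4,B5} = {B0,B1,B2}; idom=B2
  B6: preds {B3,B4,B5}: {B0,B1,B3} ∩ {B0,B1,B2,B4} ∩ {B0,B1,B2,B4,B5} = {B0,B1}; idom=B1

Frontier:
  join B1 pred B0: · stop@B0
  join B1 pred B2: B2→B1 stop@B0
  join B3 pred B1: · stop@B1
  join B3 pred B2: B2 stop@B1
  join B4 pred B2: · stop@B2
  join B4 pred B5: B5→B4 stop@B2
  join B6 pred B3: B3 stop@B1
  join B6 pred B4: B4→B2 stop@B1
  join B6 pred B5: B5→B4→B2 stop@B1
  DF(B0)=∅
  DF(B1)={B1}
  DF(B2)={B1,B3,B6}
  DF(B3)={B6}
  DF(B4)={B4,B6}
  DF(B5)={B4,B6}
  DF(B6)=∅

φ for s: defs {B0,B3,B6}
  DF⁺ = {B6}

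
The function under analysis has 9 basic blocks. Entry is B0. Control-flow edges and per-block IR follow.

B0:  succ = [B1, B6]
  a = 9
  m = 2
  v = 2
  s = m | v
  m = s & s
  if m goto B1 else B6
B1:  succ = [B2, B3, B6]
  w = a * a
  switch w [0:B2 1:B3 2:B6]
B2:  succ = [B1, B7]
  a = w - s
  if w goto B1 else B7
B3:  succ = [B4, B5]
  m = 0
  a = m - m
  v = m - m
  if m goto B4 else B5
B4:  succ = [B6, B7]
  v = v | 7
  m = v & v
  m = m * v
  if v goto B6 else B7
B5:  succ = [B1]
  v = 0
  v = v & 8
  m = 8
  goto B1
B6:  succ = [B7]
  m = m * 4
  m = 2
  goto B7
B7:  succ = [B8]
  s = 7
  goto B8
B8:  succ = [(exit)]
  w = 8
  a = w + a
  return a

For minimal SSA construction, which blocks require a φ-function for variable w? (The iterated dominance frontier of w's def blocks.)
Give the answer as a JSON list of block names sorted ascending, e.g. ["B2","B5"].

Answer: ["B1", "B6", "B7"]

Derivation:
idom tree: B1←B0 B2←B1 B3←B1 B4←B3 B5←B3 B6←B0 B7←B0 B8←B7
Dom at joins:
  B1: preds {B0,B2,B5}: {B0} ∩ {B0,B1,B2} ∩ {B0,B1,B3,B5} = {B0}; idom=B0
  B6: preds {B0,B1,B4}: {B0} ∩ {B0,B1} ∩ {B0,B1,B3,B4} = {B0}; idom=B0
  B7: preds {B2,B4,B6}: {B0,B1,B2} ∩ {B0,B1,B3,B4} ∩ {B0,B6} = {B0}; idom=B0

DF walk-up:
  join B1 pred B0: · stop@B0
  join B1 pred B2: B2→B1 stop@B0
  join B1 pred B5: B5→B3→B1 stop@B0
  join B6 pred B0: · stop@B0
  join B6 pred B1: B1 stop@B0
  join B6 pred B4: B4→B3→B1 stop@B0
  join B7 pred B2: B2→B1 stop@B0
  join B7 pred B4: B4→B3→B1 stop@B0
  join B7 pred B6: B6 stop@B0
  DF(B0)=∅
  DF(B1)={B1,B6,B7}
  DF(B2)={B1,B7}
  DF(B3)={B1,B6,B7}
  DF(B4)={B6,B7}
  DF(B5)={B1}
  DF(B6)={B7}
  DF(B7)=∅
  DF(B8)=∅

φ for w: defs {B1,B8}
  DF⁺ = {B1,B6,B7}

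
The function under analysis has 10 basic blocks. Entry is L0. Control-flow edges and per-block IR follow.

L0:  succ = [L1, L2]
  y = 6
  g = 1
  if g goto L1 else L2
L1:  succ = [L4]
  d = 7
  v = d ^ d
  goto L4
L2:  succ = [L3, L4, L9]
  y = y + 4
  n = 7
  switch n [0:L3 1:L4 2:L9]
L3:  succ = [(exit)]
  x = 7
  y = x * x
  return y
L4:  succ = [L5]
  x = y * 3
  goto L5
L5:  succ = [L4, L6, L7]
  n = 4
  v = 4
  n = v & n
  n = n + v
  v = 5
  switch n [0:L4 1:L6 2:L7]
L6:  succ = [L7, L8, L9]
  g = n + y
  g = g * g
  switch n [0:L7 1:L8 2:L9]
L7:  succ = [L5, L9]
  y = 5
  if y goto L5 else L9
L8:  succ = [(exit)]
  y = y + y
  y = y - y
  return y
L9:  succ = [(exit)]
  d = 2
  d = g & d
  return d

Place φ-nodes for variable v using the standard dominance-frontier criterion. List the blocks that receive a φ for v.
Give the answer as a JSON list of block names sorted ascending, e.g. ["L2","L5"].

idom tree: L1←L0 L2←L0 L3←L2 L4←L0 L5←L4 L6←L5 L7←L5 L8←L6 L9←L0
Join-block Dom:
  L4: preds {L1,L2,L5}: {L0,L1} ∩ {L0,L2} ∩ {L0,L4,L5} = {L0}; idom=L0
  L5: preds {L4,L7}: {L0,L4} ∩ {L0,L4,L5,L7} = {L0,L4}; idom=L4
  L7: preds {L5,L6}: {L0,L4,L5} ∩ {L0,L4,L5,L6} = {L0,L4,L5}; idom=L5
  L9: preds {L2,L6,L7}: {L0,L2} ∩ {L0,L4,L5,L6} ∩ {L0,L4,L5,L7} = {L0}; idom=L0

Frontier:
  L4←L1: walk L1 to L0
  L4←L2: walk L2 to L0
  L4←L5: walk L5→L4 to L0
  L5←L4: walk · to L4
  L5←L7: walk L7→L5 to L4
  L7←L5: walk · to L5
  L7←L6: walk L6 to L5
  L9←L2: walk L2 to L0
  L9←L6: walk L6→L5→L4 to L0
  L9←L7: walk L7→L5→L4 to L0
  DF(L0)=∅
  DF(L1)={L4}
  DF(L2)={L4,L9}
  DF(L3)=∅
  DF(L4)={L4,L9}
  DF(L5)={L4,L5,L9}
  DF(L6)={L7,L9}
  DF(L7)={L5,L9}
  DF(L8)=∅
  DF(L9)=∅

φ for v: defs {L1,L5}
  DF⁺ = {L4,L5,L9}

Answer: ["L4", "L5", "L9"]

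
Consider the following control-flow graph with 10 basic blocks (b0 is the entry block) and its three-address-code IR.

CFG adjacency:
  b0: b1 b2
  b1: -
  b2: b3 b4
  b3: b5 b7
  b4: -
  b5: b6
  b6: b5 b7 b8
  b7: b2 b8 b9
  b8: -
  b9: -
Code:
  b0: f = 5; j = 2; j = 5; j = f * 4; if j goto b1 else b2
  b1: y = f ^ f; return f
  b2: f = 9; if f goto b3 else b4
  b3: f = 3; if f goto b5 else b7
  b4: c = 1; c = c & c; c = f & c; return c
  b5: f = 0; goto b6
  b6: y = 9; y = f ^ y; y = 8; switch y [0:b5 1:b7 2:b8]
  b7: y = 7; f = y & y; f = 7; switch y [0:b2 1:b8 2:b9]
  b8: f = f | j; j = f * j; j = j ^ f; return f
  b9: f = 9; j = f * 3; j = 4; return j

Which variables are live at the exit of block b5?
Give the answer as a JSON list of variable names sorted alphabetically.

def/use:
  b0: {f,j} / ∅
  b1: {y} / {f}
  b2: {f} / ∅
  b3: {f} / ∅
  b4: {c} / {f}
  b5: {f} / ∅
  b6: {y} / {f}
  b7: {f,y} / ∅
  b8: {f,j} / {f,j}
  b9: {f,j} / ∅

Live sets:
  b0: in=∅ out={f,j}
  b1: in={f} out=∅
  b2: in={j} out={f,j}
  b3: in={j} out={j}
  b4: in={f} out=∅
  b5: in={j} out={f,j}
  b6: in={f,j} out={f,j}
  b7: in={j} out={f,j}
  b8: in={f,j} out=∅
  b9: in=∅ out=∅

live-out(b5) = ["f", "j"]

Answer: ["f", "j"]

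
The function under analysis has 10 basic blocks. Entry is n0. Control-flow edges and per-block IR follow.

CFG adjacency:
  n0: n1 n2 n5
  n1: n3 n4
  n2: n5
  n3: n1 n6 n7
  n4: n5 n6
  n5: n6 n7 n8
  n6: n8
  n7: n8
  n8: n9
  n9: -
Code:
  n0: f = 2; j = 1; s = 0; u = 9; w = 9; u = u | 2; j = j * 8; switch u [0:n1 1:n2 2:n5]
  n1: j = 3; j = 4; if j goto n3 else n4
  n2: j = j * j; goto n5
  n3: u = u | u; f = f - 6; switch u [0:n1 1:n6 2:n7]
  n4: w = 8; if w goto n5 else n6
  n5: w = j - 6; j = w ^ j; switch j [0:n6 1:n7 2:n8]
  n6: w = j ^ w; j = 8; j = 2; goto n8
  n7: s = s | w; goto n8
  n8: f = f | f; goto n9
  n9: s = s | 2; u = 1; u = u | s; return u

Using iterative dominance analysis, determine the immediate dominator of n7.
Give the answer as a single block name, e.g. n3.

idom tree: n1←n0 n2←n0 n3←n1 n4←n1 n5←n0 n6←n0 n7←n0 n8←n0 n9←n8
Dom∩ at merges:
  n1: preds {n0,n3}: {n0} ∩ {n0,n1,n3} = {n0}; idom=n0
  n5: preds {n0,n2,n4}: {n0} ∩ {n0,n2} ∩ {n0,n1,n4} = {n0}; idom=n0
  n6: preds {n3,n4,n5}: {n0,n1,n3} ∩ {n0,n1,n4} ∩ {n0,n5} = {n0}; idom=n0
  n7: preds {n3,n5}: {n0,n1,n3} ∩ {n0,n5} = {n0}; idom=n0
  n8: preds {n5,n6,n7}: {n0,n5} ∩ {n0,n6} ∩ {n0,n7} = {n0}; idom=n0

idom(n7) = n0

Answer: n0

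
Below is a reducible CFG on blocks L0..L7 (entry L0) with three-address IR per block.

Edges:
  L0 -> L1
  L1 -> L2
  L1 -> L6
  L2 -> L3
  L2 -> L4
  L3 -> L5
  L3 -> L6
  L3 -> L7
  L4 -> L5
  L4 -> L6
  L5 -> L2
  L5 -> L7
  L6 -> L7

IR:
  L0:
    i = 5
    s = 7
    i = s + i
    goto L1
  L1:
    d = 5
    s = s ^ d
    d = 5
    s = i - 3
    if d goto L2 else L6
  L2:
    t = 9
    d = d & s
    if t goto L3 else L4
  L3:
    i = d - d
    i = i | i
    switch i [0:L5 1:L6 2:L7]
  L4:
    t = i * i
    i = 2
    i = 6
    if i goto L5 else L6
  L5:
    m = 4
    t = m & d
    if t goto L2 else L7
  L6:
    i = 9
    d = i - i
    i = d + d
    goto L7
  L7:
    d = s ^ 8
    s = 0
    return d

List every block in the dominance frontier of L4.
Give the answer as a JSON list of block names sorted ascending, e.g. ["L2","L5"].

idom tree: L1←L0 L2←L1 L3←L2 L4←L2 L5←L2 L6←L1 L7←L1
Dom at joins:
  L2: preds {L1,L5}: {L0,L1} ∩ {L0,L1,L2,L5} = {L0,L1}; idom=L1
  L5: preds {L3,L4}: {L0,L1,L2,L3} ∩ {L0,L1,L2,L4} = {L0,L1,L2}; idom=L2
  L6: preds {L1,L3,L4}: {L0,L1} ∩ {L0,L1,L2,L3} ∩ {L0,L1,L2,L4} = {L0,L1}; idom=L1
  L7: preds {L3,L5,L6}: {L0,L1,L2,L3} ∩ {L0,L1,L2,L5} ∩ {L0,L1,L6} = {L0,L1}; idom=L1

DF walk-up:
  L2←L1: walk · to L1
  L2←L5: walk L5→L2 to L1
  L5←L3: walk L3 to L2
  L5←L4: walk L4 to L2
  L6←L1: walk · to L1
  L6←L3: walk L3→L2 to L1
  L6←L4: walk L4→L2 to L1
  L7←L3: walk L3→L2 to L1
  L7←L5: walk L5→L2 to L1
  L7←L6: walk L6 to L1
  DF(L0)=∅
  DF(L1)=∅
  DF(L2)={L2,L6,L7}
  DF(L3)={L5,L6,L7}
  DF(L4)={L5,L6}
  DF(L5)={L2,L7}
  DF(L6)={L7}
  DF(L7)=∅

DF(L4) = ["L5", "L6"]

Answer: ["L5", "L6"]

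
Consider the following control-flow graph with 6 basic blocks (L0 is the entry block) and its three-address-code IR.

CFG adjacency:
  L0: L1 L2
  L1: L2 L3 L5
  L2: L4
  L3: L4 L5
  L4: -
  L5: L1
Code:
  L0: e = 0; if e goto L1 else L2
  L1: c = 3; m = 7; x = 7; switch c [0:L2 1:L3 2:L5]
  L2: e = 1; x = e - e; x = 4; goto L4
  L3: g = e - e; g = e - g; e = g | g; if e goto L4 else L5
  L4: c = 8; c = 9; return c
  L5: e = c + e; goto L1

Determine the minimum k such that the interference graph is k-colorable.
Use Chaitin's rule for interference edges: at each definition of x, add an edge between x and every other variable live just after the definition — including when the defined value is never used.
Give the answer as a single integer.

Per-block:
  L0 def {e} use ∅
  L1 def {c,m,x} use ∅
  L2 def {e,x} use ∅
  L3 def {e,g} use {e}
  L4 def {c} use ∅
  L5 def {e} use {c,e}

Liveness:
  L0: in=∅ out={e}
  L1: in={e} out={c,e}
  L2: in=∅ out=∅
  L3: in={c,e} out={c,e}
  L4: in=∅ out=∅
  L5: in={c,e} out={e}

Interfere edges:
  c↔{e,g,m,x}
  e↔{c,g,m,x}
  g↔{c,e}
  m↔{c,e}
  x↔{c,e}

Registers:
  lower bound: {c,e,g} mutually conflict ⇒ χ ≥ 3
  3-colouring: c0={c}  c1={e}  c2={g,m,x}
  χ = 3

Answer: 3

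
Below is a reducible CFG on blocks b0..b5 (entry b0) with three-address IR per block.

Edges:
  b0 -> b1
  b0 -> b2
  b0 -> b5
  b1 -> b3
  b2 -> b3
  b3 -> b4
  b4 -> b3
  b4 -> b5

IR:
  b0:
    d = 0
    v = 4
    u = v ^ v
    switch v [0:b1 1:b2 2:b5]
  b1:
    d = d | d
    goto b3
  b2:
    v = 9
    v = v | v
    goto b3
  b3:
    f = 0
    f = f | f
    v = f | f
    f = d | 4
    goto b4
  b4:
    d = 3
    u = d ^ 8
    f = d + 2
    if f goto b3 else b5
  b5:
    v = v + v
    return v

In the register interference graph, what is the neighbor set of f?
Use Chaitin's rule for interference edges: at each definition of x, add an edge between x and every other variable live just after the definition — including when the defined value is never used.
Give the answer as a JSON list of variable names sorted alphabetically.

def/use:
  b0 def {d,u,v} use ∅
  b1 def {d} use {d}
  b2 def {v} use ∅
  b3 def {f,v} use {d}
  b4 def {d,f,u} use ∅
  b5 def {v} use {v}

Liveness:
  live b0: ∅→{d,v}
  live b1: {d}→{d}
  live b2: {d}→{d}
  live b3: {d}→{v}
  live b4: {v}→{d,v}
  live b5: {v}→∅

Interference:
  d: {f,u,v}
  f: {d,v}
  u: {d,v}
  v: {d,f,u}

N(f) = ["d", "v"]

Answer: ["d", "v"]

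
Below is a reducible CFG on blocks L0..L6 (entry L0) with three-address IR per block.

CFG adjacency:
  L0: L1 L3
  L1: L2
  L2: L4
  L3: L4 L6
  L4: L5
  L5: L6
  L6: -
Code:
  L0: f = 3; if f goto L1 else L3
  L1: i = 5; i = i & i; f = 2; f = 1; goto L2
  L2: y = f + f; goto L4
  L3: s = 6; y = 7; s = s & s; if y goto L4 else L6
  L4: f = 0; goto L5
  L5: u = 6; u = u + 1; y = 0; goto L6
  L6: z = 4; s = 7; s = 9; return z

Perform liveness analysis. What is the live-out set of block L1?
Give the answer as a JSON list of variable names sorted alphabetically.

Per-block:
  L0: {f} / ∅
  L1: {f,i} / ∅
  L2: {y} / {f}
  L3: {s,y} / ∅
  L4: {f} / ∅
  L5: {u,y} / ∅
  L6: {s,z} / ∅

Liveness:
  L0: in=∅ out=∅
  L1: in=∅ out={f}
  L2: in={f} out=∅
  L3: in=∅ out=∅
  L4: in=∅ out=∅
  L5: in=∅ out=∅
  L6: in=∅ out=∅

live-out(L1) = ["f"]

Answer: ["f"]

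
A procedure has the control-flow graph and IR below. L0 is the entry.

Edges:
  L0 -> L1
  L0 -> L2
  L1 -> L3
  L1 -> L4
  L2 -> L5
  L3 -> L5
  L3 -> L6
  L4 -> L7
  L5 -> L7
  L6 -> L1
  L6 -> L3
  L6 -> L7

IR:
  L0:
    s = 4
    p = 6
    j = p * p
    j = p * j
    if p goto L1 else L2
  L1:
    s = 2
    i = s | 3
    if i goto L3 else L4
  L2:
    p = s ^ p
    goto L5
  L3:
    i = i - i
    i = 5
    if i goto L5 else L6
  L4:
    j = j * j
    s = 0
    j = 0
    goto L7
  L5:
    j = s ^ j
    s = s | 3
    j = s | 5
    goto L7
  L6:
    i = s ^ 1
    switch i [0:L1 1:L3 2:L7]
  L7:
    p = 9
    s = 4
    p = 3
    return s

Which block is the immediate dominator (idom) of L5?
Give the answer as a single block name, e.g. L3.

Answer: L0

Derivation:
idom tree: L1←L0 L2←L0 L3←L1 L4←L1 L5←L0 L6←L3 L7←L0
Dom∩ at merges:
  L1: preds {L0,L6}: {L0} ∩ {L0,L1,L3,L6} = {L0}; idom=L0
  L3: preds {L1,L6}: {L0,L1} ∩ {L0,L1,L3,L6} = {L0,L1}; idom=L1
  L5: preds {L2,L3}: {L0,L2} ∩ {L0,L1,L3} = {L0}; idom=L0
  L7: preds {L4,L5,L6}: {L0,L1,L4} ∩ {L0,L5} ∩ {L0,L1,L3,L6} = {L0}; idom=L0

idom(L5) = L0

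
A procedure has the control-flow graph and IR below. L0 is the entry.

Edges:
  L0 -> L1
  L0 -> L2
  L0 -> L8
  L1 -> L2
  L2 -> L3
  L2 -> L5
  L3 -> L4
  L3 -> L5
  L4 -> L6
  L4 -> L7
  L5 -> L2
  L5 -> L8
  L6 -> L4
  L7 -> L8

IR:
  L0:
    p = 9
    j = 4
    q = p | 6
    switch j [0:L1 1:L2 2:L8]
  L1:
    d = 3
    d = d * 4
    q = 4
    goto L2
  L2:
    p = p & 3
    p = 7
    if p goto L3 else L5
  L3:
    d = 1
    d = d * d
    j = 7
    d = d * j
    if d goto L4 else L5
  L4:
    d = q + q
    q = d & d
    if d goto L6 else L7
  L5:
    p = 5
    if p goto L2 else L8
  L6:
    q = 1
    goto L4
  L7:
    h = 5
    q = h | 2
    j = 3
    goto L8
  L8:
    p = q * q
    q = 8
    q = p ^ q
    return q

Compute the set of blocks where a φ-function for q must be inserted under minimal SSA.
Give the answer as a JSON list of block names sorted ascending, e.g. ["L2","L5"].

Answer: ["L2", "L4", "L8"]

Analysis:
idom tree: L1←L0 L2←L0 L3←L2 L4←L3 L5←L2 L6←L4 L7←L4 L8←L0
Join-block Dom:
  L2: preds {L0,L1,L5}: {L0} ∩ {L0,L1} ∩ {L0,L2,L5} = {L0}; idom=L0
  L4: preds {L3,L6}: {L0,L2,L3} ∩ {L0,L2,L3,L4,L6} = {L0,L2,L3}; idom=L3
  L5: preds {L2,L3}: {L0,L2} ∩ {L0,L2,L3} = {L0,L2}; idom=L2
  L8: preds {L0,L5,L7}: {L0} ∩ {L0,L2,L5} ∩ {L0,L2,L3,L4,L7} = {L0}; idom=L0

DF walk-up:
  L2←L0: walk · to L0
  L2←L1: walk L1 to L0
  L2←L5: walk L5→L2 to L0
  L4←L3: walk · to L3
  L4←L6: walk L6→L4 to L3
  L5←L2: walk · to L2
  L5←L3: walk L3 to L2
  L8←L0: walk · to L0
  L8←L5: walk L5→L2 to L0
  L8←L7: walk L7→L4→L3→L2 to L0
  DF(L0)=∅
  DF(L1)={L2}
  DF(L2)={L2,L8}
  DF(L3)={L5,L8}
  DF(L4)={L4,L8}
  DF(L5)={L2,L8}
  DF(L6)={L4}
  DF(L7)={L8}
  DF(L8)=∅

φ for q: defs {L0,L1,L4,L6,L7,L8}
  DF⁺ = {L2,L4,L8}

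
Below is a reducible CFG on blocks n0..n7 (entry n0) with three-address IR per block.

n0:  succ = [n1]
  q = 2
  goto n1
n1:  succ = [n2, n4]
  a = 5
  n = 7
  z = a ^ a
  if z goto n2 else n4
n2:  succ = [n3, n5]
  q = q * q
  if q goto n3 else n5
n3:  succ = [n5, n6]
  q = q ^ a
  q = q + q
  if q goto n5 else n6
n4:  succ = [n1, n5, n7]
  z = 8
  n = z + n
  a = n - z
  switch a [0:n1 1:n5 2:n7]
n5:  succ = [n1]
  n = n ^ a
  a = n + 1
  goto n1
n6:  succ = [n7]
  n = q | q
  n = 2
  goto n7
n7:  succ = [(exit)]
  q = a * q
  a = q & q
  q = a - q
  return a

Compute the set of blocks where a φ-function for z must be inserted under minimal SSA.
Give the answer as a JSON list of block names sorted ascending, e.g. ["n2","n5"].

idom tree: n1←n0 n2←n1 n3←n2 n4←n1 n5←n1 n6←n3 n7←n1
Dom at joins:
  n1: preds {n0,n4,n5}: {n0} ∩ {n0,n1,n4} ∩ {n0,n1,n5} = {n0}; idom=n0
  n5: preds {n2,n3,n4}: {n0,n1,n2} ∩ {n0,n1,n2,n3} ∩ {n0,n1,n4} = {n0,n1}; idom=n1
  n7: preds {n4,n6}: {n0,n1,n4} ∩ {n0,n1,n2,n3,n6} = {n0,n1}; idom=n1

Frontier:
  n1←n0: walk · to n0
  n1←n4: walk n4→n1 to n0
  n1←n5: walk n5→n1 to n0
  n5←n2: walk n2 to n1
  n5←n3: walk n3→n2 to n1
  n5←n4: walk n4 to n1
  n7←n4: walk n4 to n1
  n7←n6: walk n6→n3→n2 to n1
  DF(n0)=∅
  DF(n1)={n1}
  DF(n2)={n5,n7}
  DF(n3)={n5,n7}
  DF(n4)={n1,n5,n7}
  DF(n5)={n1}
  DF(n6)={n7}
  DF(n7)=∅

φ for z: defs {n1,n4}
  DF⁺ = {n1,n5,n7}

Answer: ["n1", "n5", "n7"]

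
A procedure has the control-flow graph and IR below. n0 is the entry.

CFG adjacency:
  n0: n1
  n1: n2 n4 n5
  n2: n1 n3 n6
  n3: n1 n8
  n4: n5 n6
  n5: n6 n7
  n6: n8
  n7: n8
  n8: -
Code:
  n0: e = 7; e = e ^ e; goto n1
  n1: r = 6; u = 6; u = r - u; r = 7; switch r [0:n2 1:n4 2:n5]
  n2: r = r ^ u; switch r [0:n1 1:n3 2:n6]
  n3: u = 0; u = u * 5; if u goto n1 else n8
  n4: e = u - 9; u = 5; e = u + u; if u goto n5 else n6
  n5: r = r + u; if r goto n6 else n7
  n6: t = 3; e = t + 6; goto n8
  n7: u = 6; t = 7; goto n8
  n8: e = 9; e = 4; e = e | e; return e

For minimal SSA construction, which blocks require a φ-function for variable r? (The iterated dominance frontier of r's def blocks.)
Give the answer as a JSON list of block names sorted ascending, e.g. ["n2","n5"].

idom tree: n1←n0 n2←n1 n3←n2 n4←n1 n5←n1 n6←n1 n7←n5 n8←n1
Join-block Dom:
  n1: preds {n0,n2,n3}: {n0} ∩ {n0,n1,n2} ∩ {n0,n1,n2,n3} = {n0}; idom=n0
  n5: preds {n1,n4}: {n0,n1} ∩ {n0,n1,n4} = {n0,n1}; idom=n1
  n6: preds {n2,n4,n5}: {n0,n1,n2} ∩ {n0,n1,n4} ∩ {n0,n1,n5} = {n0,n1}; idom=n1
  n8: preds {n3,n6,n7}: {n0,n1,n2,n3} ∩ {n0,n1,n6} ∩ {n0,n1,n5,n7} = {n0,n1}; idom=n1

DF derivation:
  n1←n0: walk · to n0
  n1←n2: walk n2→n1 to n0
  n1←n3: walk n3→n2→n1 to n0
  n5←n1: walk · to n1
  n5←n4: walk n4 to n1
  n6←n2: walk n2 to n1
  n6←n4: walk n4 to n1
  n6←n5: walk n5 to n1
  n8←n3: walk n3→n2 to n1
  n8←n6: walk n6 to n1
  n8←n7: walk n7→n5 to n1
  n0: DF=∅
  n1: DF={n1}
  n2: DF={n1,n6,n8}
  n3: DF={n1,n8}
  n4: DF={n5,n6}
  n5: DF={n6,n8}
  n6: DF={n8}
  n7: DF={n8}
  n8: DF=∅

φ for r: defs {n1,n2,n5}
  DF⁺ = {n1,n6,n8}

Answer: ["n1", "n6", "n8"]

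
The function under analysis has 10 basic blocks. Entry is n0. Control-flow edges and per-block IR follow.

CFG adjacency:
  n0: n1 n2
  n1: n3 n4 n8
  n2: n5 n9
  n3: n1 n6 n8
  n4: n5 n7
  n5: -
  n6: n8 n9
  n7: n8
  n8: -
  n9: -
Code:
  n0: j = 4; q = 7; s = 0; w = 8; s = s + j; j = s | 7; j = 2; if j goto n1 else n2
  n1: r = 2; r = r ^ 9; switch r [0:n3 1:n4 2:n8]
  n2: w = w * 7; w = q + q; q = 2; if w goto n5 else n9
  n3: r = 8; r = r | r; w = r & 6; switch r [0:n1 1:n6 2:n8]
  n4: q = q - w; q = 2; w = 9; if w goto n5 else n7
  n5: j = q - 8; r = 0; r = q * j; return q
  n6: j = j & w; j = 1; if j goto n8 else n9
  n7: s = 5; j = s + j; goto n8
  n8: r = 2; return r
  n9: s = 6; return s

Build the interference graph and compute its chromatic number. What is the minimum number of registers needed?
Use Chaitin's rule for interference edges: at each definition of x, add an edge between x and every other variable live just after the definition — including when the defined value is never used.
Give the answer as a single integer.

Block summaries:
  n0: def={j,q,s,w} ue=∅
  n1: def={r} ue=∅
  n2: def={q,w} ue={q,w}
  n3: def={r,w} ue=∅
  n4: def={q,w} ue={q,w}
  n5: def={j,r} ue={q}
  n6: def={j} ue={j,w}
  n7: def={j,s} ue={j}
  n8: def={r} ue=∅
  n9: def={s} ue=∅

Liveness:
  n0 li=∅ lo={j,q,w}
  n1 li={j,q,w} lo={j,q,w}
  n2 li={q,w} lo={q}
  n3 li={j,q} lo={j,q,w}
  n4 li={j,q,w} lo={j,q}
  n5 li={q} lo=∅
  n6 li={j,w} lo=∅
  n7 li={j} lo=∅
  n8 li=∅ lo=∅
  n9 li=∅ lo=∅

Conflict graph:
  j: {q,r,s,w}
  q: {j,r,s,w}
  r: {j,q,w}
  s: {j,q,w}
  w: {j,q,r,s}

Registers:
  {j,q,r,w} pairwise interfere (4-clique) ⇒ χ ≥ 4
  assign j→r0 q→r1 r→r3 s→r3 w→r2 — no edge inside a register ⇒ χ ≤ 4
  χ = 4

Answer: 4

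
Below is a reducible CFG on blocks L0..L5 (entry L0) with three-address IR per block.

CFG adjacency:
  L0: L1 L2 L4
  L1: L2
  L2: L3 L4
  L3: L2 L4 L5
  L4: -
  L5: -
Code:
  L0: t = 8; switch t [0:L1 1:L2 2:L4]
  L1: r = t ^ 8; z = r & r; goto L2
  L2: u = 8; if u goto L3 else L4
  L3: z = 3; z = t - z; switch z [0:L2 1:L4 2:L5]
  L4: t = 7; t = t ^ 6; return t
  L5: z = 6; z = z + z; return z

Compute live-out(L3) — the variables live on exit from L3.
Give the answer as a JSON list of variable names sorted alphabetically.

Per-block:
  L0: def={t} ue=∅
  L1: def={r,z} ue={t}
  L2: def={u} ue=∅
  L3: def={z} ue={t}
  L4: def={t} ue=∅
  L5: def={z} ue=∅

Backward fixpoint:
  L0: in=∅ out={t}
  L1: in={t} out={t}
  L2: in={t} out={t}
  L3: in={t} out={t}
  L4: in=∅ out=∅
  L5: in=∅ out=∅

live-out(L3) = ["t"]

Answer: ["t"]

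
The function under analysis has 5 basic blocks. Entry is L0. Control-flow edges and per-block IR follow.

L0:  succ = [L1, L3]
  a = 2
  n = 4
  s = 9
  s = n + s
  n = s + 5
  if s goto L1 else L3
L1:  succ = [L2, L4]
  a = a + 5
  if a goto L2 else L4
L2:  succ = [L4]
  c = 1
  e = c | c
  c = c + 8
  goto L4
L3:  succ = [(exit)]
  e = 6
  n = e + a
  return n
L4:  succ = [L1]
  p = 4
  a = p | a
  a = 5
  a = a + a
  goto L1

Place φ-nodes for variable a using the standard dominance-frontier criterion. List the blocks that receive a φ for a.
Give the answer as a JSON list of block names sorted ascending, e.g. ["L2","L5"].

Answer: ["L1"]

Working:
idom tree: L1←L0 L2←L1 L3←L0 L4←L1
Dom∩ at merges:
  L1: preds {L0,L4}: {L0} ∩ {L0,L1,L4} = {L0}; idom=L0
  L4: preds {L1,L2}: {L0,L1} ∩ {L0,L1,L2} = {L0,L1}; idom=L1

DF derivation:
  L1←L0: walk · to L0
  L1←L4: walk L4→L1 to L0
  L4←L1: walk · to L1
  L4←L2: walk L2 to L1
  L0 → ∅
  L1 → {L1}
  L2 → {L4}
  L3 → ∅
  L4 → {L1}

φ for a: defs {L0,L1,L4}
  DF⁺ = {L1}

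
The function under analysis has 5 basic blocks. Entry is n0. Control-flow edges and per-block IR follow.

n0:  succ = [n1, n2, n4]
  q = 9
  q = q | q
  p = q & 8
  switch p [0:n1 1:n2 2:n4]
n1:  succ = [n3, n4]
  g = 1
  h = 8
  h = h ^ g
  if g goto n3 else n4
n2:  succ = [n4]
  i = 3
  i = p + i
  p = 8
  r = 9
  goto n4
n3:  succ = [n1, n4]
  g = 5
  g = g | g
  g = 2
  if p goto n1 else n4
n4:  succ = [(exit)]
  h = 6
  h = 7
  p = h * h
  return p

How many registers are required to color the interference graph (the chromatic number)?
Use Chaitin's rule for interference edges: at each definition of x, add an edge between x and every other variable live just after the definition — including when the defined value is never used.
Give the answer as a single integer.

Answer: 3

Analysis:
Block summaries:
  n0: {p,q} / ∅
  n1: {g,h} / ∅
  n2: {i,p,r} / {p}
  n3: {g} / {p}
  n4: {h,p} / ∅

Backward fixpoint:
  n0: in=∅ out={p}
  n1: in={p} out={p}
  n2: in={p} out=∅
  n3: in={p} out={p}
  n4: in=∅ out=∅

Interfere edges:
  g↔{h,p}
  h↔{g,p}
  i↔{p}
  p↔{g,h,i}
  q↔∅
  r↔∅

Chromatic number:
  {g,h,p} pairwise interfere (3-clique) ⇒ χ ≥ 3
  assign g→r1 h→r2 i→r1 p→r0 q→r0 r→r0 — no edge inside a register ⇒ χ ≤ 3
  χ = 3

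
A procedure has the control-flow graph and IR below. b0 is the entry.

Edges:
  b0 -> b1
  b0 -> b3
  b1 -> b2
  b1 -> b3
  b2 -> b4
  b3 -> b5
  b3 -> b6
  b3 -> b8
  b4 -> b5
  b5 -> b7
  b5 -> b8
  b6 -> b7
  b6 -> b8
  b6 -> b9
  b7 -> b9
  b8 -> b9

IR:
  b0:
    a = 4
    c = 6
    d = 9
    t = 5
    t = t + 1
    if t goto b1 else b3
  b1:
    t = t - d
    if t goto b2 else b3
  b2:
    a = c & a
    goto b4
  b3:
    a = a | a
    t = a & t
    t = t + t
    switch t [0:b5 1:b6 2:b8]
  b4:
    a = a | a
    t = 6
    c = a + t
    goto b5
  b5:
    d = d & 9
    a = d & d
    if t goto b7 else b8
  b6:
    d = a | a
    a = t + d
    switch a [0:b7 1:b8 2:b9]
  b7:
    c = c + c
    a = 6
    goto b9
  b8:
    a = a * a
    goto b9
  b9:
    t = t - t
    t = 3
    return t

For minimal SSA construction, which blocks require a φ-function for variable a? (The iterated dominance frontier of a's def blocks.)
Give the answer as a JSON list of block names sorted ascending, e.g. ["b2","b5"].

Answer: ["b5", "b7", "b8", "b9"]

Working:
idom tree: b1←b0 b2←b1 b3←b0 b4←b2 b5←b0 b6←b3 b7←b0 b8←b0 b9←b0
Dom∩ at merges:
  b3: preds {b0,b1}: {b0} ∩ {b0,b1} = {b0}; idom=b0
  b5: preds {b3,b4}: {b0,b3} ∩ {b0,b1,b2,b4} = {b0}; idom=b0
  b7: preds {b5,b6}: {b0,b5} ∩ {b0,b3,b6} = {b0}; idom=b0
  b8: preds {b3,b5,b6}: {b0,b3} ∩ {b0,b5} ∩ {b0,b3,b6} = {b0}; idom=b0
  b9: preds {b6,b7,b8}: {b0,b3,b6} ∩ {b0,b7} ∩ {b0,b8} = {b0}; idom=b0

DF derivation:
  join b3 pred b0: · stop@b0
  join b3 pred b1: b1 stop@b0
  join b5 pred b3: b3 stop@b0
  join b5 pred b4: b4→b2→b1 stop@b0
  join b7 pred b5: b5 stop@b0
  join b7 pred b6: b6→b3 stop@b0
  join b8 pred b3: b3 stop@b0
  join b8 pred b5: b5 stop@b0
  join b8 pred b6: b6→b3 stop@b0
  join b9 pred b6: b6→b3 stop@b0
  join b9 pred b7: b7 stop@b0
  join b9 pred b8: b8 stop@b0
  b0 → ∅
  b1 → {b3,b5}
  b2 → {b5}
  b3 → {b5,b7,b8,b9}
  b4 → {b5}
  b5 → {b7,b8}
  b6 → {b7,b8,b9}
  b7 → {b9}
  b8 → {b9}
  b9 → ∅

φ for a: defs {b0,b2,b3,b4,b5,b6,b7,b8}
  DF⁺ = {b5,b7,b8,b9}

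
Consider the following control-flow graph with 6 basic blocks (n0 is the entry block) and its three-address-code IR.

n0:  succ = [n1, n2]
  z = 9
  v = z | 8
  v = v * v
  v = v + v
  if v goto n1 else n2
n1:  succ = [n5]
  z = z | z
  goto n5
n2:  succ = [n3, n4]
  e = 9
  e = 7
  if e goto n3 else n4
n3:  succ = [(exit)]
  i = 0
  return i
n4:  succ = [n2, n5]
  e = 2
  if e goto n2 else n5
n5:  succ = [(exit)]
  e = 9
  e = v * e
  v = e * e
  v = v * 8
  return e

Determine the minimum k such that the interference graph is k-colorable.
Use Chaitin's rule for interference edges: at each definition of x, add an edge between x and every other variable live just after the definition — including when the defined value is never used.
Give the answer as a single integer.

def/use:
  n0: def={v,z} ue=∅
  n1: def={z} ue={z}
  n2: def={e} ue=∅
  n3: def={i} ue=∅
  n4: def={e} ue=∅
  n5: def={e,v} ue={v}

Backward fixpoint:
  live n0: ∅→{v,z}
  live n1: {v,z}→{v}
  live n2: {v}→{v}
  live n3: ∅→∅
  live n4: {v}→{v}
  live n5: {v}→∅

Interfere edges:
  e — {v}
  i — ∅
  v — {e,z}
  z — {v}

Registers:
  clique {e,v} ⇒ need ≥ 2
  assign e→c1 i→c0 v→c0 z→c1 — no edge inside a register ⇒ χ ≤ 2
  χ = 2

Answer: 2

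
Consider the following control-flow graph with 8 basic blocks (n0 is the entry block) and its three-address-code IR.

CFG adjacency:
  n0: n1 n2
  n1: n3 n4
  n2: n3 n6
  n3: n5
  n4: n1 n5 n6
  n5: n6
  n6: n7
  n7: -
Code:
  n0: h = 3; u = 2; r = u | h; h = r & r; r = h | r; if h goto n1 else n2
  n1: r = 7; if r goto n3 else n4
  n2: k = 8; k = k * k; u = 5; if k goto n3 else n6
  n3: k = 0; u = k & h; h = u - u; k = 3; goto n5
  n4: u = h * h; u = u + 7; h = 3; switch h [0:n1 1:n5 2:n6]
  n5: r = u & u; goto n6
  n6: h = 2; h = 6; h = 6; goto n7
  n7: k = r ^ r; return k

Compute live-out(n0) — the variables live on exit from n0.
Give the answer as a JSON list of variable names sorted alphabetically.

Answer: ["h", "r"]

Analysis:
def/use:
  n0: def={h,r,u} ue=∅
  n1: def={r} ue=∅
  n2: def={k,u} ue=∅
  n3: def={h,k,u} ue={h}
  n4: def={h,u} ue={h}
  n5: def={r} ue={u}
  n6: def={h} ue=∅
  n7: def={k} ue={r}

Liveness:
  n0: in=∅ out={h,r}
  n1: in={h} out={h,r}
  n2: in={h,r} out={h,r}
  n3: in={h} out={u}
  n4: in={h,r} out={h,r,u}
  n5: in={u} out={r}
  n6: in={r} out={r}
  n7: in={r} out=∅

live-out(n0) = ["h", "r"]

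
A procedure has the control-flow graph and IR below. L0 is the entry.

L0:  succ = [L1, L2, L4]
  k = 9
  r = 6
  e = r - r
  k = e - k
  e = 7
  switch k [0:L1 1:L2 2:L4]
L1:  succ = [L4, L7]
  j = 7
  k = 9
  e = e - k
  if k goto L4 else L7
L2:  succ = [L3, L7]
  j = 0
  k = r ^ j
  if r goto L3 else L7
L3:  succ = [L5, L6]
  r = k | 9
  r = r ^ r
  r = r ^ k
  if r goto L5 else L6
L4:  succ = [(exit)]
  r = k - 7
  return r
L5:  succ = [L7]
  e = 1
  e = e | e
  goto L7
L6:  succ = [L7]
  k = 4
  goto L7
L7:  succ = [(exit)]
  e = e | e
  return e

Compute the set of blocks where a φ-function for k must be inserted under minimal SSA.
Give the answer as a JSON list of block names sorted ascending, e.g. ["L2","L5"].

Answer: ["L4", "L7"]

Analysis:
idom tree: L1←L0 L2←L0 L3←L2 L4←L0 L5←L3 L6←L3 L7←L0
Join-block Dom:
  L4: preds {L0,L1}: {L0} ∩ {L0,L1} = {L0}; idom=L0
  L7: preds {L1,L2,L5,L6}: {L0,L1} ∩ {L0,L2} ∩ {L0,L2,L3,L5} ∩ {L0,L2,L3,L6} = {L0}; idom=L0

DF derivation:
  L4←L0: walk · to L0
  L4←L1: walk L1 to L0
  L7←L1: walk L1 to L0
  L7←L2: walk L2 to L0
  L7←L5: walk L5→L3→L2 to L0
  L7←L6: walk L6→L3→L2 to L0
  L0: DF=∅
  L1: DF={L4,L7}
  L2: DF={L7}
  L3: DF={L7}
  L4: DF=∅
  L5: DF={L7}
  L6: DF={L7}
  L7: DF=∅

φ for k: defs {L0,L1,L2,L6}
  DF⁺ = {L4,L7}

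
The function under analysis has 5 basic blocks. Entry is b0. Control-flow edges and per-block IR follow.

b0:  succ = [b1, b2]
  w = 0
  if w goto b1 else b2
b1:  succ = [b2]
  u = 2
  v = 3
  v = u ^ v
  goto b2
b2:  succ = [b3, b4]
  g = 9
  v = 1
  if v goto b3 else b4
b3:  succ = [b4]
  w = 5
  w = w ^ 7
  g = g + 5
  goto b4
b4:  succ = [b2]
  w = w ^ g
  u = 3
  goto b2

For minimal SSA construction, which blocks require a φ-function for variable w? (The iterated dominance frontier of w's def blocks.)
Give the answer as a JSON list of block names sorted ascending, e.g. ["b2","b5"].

Answer: ["b2", "b4"]

Working:
idom tree: b1←b0 b2←b0 b3←b2 b4←b2
Dom∩ at merges:
  b2: preds {b0,b1,b4}: {b0} ∩ {b0,b1} ∩ {b0,b2,b4} = {b0}; idom=b0
  b4: preds {b2,b3}: {b0,b2} ∩ {b0,b2,b3} = {b0,b2}; idom=b2

DF derivation:
  join b2 pred b0: · stop@b0
  join b2 pred b1: b1 stop@b0
  join b2 pred b4: b4→b2 stop@b0
  join b4 pred b2: · stop@b2
  join b4 pred b3: b3 stop@b2
  b0 → ∅
  b1 → {b2}
  b2 → {b2}
  b3 → {b4}
  b4 → {b2}

φ for w: defs {b0,b3,b4}
  DF⁺ = {b2,b4}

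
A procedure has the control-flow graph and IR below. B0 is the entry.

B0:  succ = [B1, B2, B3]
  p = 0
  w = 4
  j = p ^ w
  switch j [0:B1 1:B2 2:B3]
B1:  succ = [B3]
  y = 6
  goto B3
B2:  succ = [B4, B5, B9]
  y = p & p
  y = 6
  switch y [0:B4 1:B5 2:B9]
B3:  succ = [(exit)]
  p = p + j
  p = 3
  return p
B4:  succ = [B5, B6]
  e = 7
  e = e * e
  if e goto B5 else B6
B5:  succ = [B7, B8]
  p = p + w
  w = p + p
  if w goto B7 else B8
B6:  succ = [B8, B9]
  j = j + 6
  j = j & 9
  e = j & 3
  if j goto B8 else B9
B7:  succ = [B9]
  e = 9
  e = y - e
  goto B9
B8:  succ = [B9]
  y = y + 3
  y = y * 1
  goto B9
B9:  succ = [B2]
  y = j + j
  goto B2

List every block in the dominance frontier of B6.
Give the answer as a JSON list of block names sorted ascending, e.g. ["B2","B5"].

idom tree: B1←B0 B2←B0 B3←B0 B4←B2 B5←B2 B6←B4 B7←B5 B8←B2 B9←B2
Join-block Dom:
  B2: preds {B0,B9}: {B0} ∩ {B0,B2,B9} = {B0}; idom=B0
  B3: preds {B0,B1}: {B0} ∩ {B0,B1} = {B0}; idom=B0
  B5: preds {B2,B4}: {B0,B2} ∩ {B0,B2,B4} = {B0,B2}; idom=B2
  B8: preds {B5,B6}: {B0,B2,B5} ∩ {B0,B2,B4,B6} = {B0,B2}; idom=B2
  B9: preds {B2,B6,B7,B8}: {B0,B2} ∩ {B0,B2,B4,B6} ∩ {B0,B2,B5,B7} ∩ {B0,B2,B8} = {B0,B2}; idom=B2

DF derivation:
  join B2 pred B0: · stop@B0
  join B2 pred B9: B9→B2 stop@B0
  join B3 pred B0: · stop@B0
  join B3 pred B1: B1 stop@B0
  join B5 pred B2: · stop@B2
  join B5 pred B4: B4 stop@B2
  join B8 pred B5: B5 stop@B2
  join B8 pred B6: B6→B4 stop@B2
  join B9 pred B2: · stop@B2
  join B9 pred B6: B6→B4 stop@B2
  join B9 pred B7: B7→B5 stop@B2
  join B9 pred B8: B8 stop@B2
  B0: DF=∅
  B1: DF={B3}
  B2: DF={B2}
  B3: DF=∅
  B4: DF={B5,B8,B9}
  B5: DF={B8,B9}
  B6: DF={B8,B9}
  B7: DF={B9}
  B8: DF={B9}
  B9: DF={B2}

DF(B6) = ["B8", "B9"]

Answer: ["B8", "B9"]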